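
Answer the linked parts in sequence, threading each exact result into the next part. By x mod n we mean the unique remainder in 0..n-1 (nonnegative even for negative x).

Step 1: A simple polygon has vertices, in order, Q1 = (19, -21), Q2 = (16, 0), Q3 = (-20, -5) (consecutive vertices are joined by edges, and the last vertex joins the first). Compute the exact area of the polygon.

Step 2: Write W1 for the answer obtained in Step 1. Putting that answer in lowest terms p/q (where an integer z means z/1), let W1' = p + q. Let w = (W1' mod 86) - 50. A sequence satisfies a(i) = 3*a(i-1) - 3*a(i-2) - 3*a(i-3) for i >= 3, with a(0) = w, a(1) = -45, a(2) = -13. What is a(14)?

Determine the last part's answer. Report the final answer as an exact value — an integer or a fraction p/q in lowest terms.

Step 1: cross terms: (19*0 - 16*-21)=336, (16*-5 - -20*0)=-80, (-20*-21 - 19*-5)=515; twice the area = |771| = 771; area = 771/2; answer 771/2
Step 2: W1 = 771/2; threaded value p + q = 773; w = 35; a(3) = 3*(-13) - 3*(-45) - 3*(35) = -9; iterating: a(3)=-9, a(4)=147, a(5)=507, a(6)=1107, a(7)=1359, a(8)=-765, a(9)=-9693, a(10)=-30861, a(11)=-61209, a(12)=-61965, a(13)=90315, a(14)=640467; answer 640467

640467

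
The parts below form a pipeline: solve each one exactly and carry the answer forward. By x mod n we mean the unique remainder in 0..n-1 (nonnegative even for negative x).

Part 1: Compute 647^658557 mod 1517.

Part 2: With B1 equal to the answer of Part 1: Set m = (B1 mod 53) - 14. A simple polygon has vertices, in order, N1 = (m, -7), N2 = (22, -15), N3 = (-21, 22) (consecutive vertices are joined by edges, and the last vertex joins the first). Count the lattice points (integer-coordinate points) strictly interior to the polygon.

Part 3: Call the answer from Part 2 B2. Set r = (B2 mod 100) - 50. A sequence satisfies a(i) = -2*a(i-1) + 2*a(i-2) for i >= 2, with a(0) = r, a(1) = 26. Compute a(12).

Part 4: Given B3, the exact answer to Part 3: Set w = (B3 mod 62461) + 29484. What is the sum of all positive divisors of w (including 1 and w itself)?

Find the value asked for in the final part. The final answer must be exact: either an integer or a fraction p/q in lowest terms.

34344

Part 1: squarings mod 1517: 647^1=647, 647^2=1434, 647^4=821, 647^8=493, 647^16=329, 647^32=534, 647^64=1477, 647^128=83, 647^256=821, 647^512=493, 647^1024=329, 647^2048=534, 647^4096=1477, 647^8192=83, 647^16384=821, 647^32768=493, 647^65536=329, 647^131072=534, 647^262144=1477, 647^524288=83; 647^658557 = 647^1 * 647^4 * 647^8 * 647^16 * 647^32 * 647^64 * 647^1024 * 647^2048 * 647^131072 * 647^524288 = 401 (mod 1517); answer 401
Part 2: B1 = 401; m = 16; cross terms: (16*-15 - 22*-7)=-86, (22*22 - -21*-15)=169, (-21*-7 - 16*22)=-205; twice the area = |-122| = 122; area = 61; boundary points = 2 + 1 + 1 = 4; strictly interior points = area - boundary/2 + 1 = 60; answer 60
Part 3: B2 = 60; r = 10; a(2) = -2*(26) + 2*(10) = -32; iterating: a(2)=-32, a(3)=116, a(4)=-296, a(5)=824, a(6)=-2240, a(7)=6128, a(8)=-16736, a(9)=45728, a(10)=-124928, a(11)=341312, a(12)=-932480; answer -932480
Part 4: B3 = -932480; w = 33919; 33919 = 107 * 317; sigma = (1 + 107) * (1 + 317) = 108 * 318 = 34344; answer 34344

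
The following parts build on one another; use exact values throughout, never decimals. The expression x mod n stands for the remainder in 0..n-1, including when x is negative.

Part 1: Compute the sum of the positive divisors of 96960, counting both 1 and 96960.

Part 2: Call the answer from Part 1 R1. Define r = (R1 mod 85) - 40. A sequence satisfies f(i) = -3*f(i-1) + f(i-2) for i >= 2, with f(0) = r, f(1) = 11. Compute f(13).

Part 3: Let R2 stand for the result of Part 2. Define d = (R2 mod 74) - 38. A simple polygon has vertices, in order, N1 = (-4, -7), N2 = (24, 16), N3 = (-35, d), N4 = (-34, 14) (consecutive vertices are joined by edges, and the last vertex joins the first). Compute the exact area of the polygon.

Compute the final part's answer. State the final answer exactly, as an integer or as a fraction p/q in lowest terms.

781

Part 1: 96960 = 2^6 * 3 * 5 * 101; sigma = (1 + 2 + 4 + 8 + 16 + 32 + 64) * (1 + 3) * (1 + 5) * (1 + 101) = 127 * 4 * 6 * 102 = 310896; answer 310896
Part 2: R1 = 310896; r = 11; f(2) = -3*(11) + 1*(11) = -22; iterating: f(2)=-22, f(3)=77, f(4)=-253, f(5)=836, f(6)=-2761, f(7)=9119, f(8)=-30118, f(9)=99473, f(10)=-328537, f(11)=1085084, f(12)=-3583789, f(13)=11836451; answer 11836451
Part 3: R2 = 11836451; d = -35; cross terms: (-4*16 - 24*-7)=104, (24*-35 - -35*16)=-280, (-35*14 - -34*-35)=-1680, (-34*-7 - -4*14)=294; twice the area = |-1562| = 1562; area = 781; answer 781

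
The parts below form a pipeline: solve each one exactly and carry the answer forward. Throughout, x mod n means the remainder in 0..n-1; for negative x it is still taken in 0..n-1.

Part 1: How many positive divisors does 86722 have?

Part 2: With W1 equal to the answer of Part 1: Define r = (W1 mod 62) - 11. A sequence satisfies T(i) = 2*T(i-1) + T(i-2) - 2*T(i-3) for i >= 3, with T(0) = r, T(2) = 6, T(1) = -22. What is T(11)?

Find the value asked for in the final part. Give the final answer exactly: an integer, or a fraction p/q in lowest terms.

6116

Part 1: 86722 = 2 * 131 * 331; number of divisors = (1+1) * (1+1) * (1+1) = 8; answer 8
Part 2: W1 = 8; r = -3; T(3) = 2*(6) + 1*(-22) - 2*(-3) = -4; iterating: T(3)=-4, T(4)=42, T(5)=68, T(6)=186, T(7)=356, T(8)=762, T(9)=1508, T(10)=3066, T(11)=6116; answer 6116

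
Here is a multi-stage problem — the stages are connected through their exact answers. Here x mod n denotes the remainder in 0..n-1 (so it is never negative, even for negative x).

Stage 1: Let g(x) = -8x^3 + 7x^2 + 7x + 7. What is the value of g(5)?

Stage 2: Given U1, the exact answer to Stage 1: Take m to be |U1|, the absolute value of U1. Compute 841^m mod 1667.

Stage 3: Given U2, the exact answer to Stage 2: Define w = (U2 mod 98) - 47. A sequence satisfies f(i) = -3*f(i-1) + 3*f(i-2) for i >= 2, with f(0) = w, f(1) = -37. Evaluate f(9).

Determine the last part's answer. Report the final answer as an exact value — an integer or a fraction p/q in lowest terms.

-608067

Stage 1: -8*(5)^3 + 7*(5)^2 + 7*(5)^1 + 7 = (-1000) + (175) + (35) + (7) = -783; answer -783
Stage 2: U1 = -783; m = 783; squarings mod 1667: 841^1=841, 841^2=473, 841^4=351, 841^8=1510, 841^16=1311, 841^32=44, 841^64=269, 841^128=680, 841^256=641, 841^512=799; 841^783 = 841^1 * 841^2 * 841^4 * 841^8 * 841^256 * 841^512 = 1492 (mod 1667); answer 1492
Stage 3: U2 = 1492; w = -25; f(2) = -3*(-37) + 3*(-25) = 36; iterating: f(2)=36, f(3)=-219, f(4)=765, f(5)=-2952, f(6)=11151, f(7)=-42309, f(8)=160380, f(9)=-608067; answer -608067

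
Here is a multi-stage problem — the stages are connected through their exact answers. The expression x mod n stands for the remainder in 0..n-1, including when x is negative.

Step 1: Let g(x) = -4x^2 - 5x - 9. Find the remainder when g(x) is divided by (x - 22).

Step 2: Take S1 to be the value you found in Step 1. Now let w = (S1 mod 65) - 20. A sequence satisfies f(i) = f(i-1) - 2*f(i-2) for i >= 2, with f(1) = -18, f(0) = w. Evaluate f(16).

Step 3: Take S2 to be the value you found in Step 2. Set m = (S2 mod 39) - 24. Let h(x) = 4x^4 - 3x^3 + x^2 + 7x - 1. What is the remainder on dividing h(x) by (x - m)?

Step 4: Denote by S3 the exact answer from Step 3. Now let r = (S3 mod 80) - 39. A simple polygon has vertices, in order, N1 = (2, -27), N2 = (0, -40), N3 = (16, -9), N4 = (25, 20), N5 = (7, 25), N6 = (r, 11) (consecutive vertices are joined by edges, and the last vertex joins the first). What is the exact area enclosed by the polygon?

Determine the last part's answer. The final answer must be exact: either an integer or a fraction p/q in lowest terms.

1177/2

Step 1: remainder = value at the root: -4*(22)^2 - 5*(22)^1 - 9 = (-1936) + (-110) + (-9) = -2055; answer -2055
Step 2: S1 = -2055; w = 5; f(2) = 1*(-18) - 2*(5) = -28; iterating: f(2)=-28, f(3)=8, f(4)=64, f(5)=48, f(6)=-80, f(7)=-176, f(8)=-16, f(9)=336, f(10)=368, f(11)=-304, f(12)=-1040, f(13)=-432, f(14)=1648, f(15)=2512, f(16)=-784; answer -784
Step 3: S2 = -784; m = 11; remainder = value at the root: 4*(11)^4 - 3*(11)^3 + 1*(11)^2 + 7*(11)^1 - 1 = (58564) + (-3993) + (121) + (77) + (-1) = 54768; answer 54768
Step 4: S3 = 54768; r = 9; cross terms: (2*-40 - 0*-27)=-80, (0*-9 - 16*-40)=640, (16*20 - 25*-9)=545, (25*25 - 7*20)=485, (7*11 - 9*25)=-148, (9*-27 - 2*11)=-265; twice the area = |1177| = 1177; area = 1177/2; answer 1177/2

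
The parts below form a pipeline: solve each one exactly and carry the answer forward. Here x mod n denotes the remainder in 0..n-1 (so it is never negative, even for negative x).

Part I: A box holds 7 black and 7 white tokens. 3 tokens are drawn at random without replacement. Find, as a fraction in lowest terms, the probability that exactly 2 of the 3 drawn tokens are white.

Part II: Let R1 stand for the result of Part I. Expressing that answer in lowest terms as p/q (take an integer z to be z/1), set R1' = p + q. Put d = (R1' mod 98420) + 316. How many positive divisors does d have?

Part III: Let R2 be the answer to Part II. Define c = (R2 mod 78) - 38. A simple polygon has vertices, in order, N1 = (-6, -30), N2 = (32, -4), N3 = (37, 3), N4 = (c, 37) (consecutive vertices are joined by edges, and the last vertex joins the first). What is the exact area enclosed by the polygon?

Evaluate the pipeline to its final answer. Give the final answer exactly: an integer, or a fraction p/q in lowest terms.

Part I: total draws C(14,3) = 364; favorable C(7,2)*C(7,1) = 147; P = 21/52; answer 21/52
Part II: R1 = 21/52; threaded value p + q = 73; d = 389; 389 is prime, so its only divisors are 1 and 389; count = 2; answer 2
Part III: R2 = 2; c = -36; cross terms: (-6*-4 - 32*-30)=984, (32*3 - 37*-4)=244, (37*37 - -36*3)=1477, (-36*-30 - -6*37)=1302; twice the area = |4007| = 4007; area = 4007/2; answer 4007/2

4007/2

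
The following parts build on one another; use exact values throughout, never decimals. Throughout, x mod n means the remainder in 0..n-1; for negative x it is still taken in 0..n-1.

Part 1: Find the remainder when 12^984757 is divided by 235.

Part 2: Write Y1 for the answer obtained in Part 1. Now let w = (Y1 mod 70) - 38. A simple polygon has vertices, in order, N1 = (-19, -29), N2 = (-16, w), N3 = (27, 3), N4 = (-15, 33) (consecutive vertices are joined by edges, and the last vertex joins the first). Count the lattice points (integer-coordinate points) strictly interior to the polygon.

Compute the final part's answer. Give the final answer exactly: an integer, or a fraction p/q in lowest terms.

Part 1: squarings mod 235: 12^1=12, 12^2=144, 12^4=56, 12^8=81, 12^16=216, 12^32=126, 12^64=131, 12^128=6, 12^256=36, 12^512=121, 12^1024=71, 12^2048=106, 12^4096=191, 12^8192=56, 12^16384=81, 12^32768=216, 12^65536=126, 12^131072=131, 12^262144=6, 12^524288=36; 12^984757 = 12^1 * 12^4 * 12^16 * 12^32 * 12^128 * 12^512 * 12^1024 * 12^65536 * 12^131072 * 12^262144 * 12^524288 = 212 (mod 235); answer 212
Part 2: Y1 = 212; w = -36; cross terms: (-19*-36 - -16*-29)=220, (-16*3 - 27*-36)=924, (27*33 - -15*3)=936, (-15*-29 - -19*33)=1062; twice the area = |3142| = 3142; area = 1571; boundary points = 1 + 1 + 6 + 2 = 10; strictly interior points = area - boundary/2 + 1 = 1567; answer 1567

1567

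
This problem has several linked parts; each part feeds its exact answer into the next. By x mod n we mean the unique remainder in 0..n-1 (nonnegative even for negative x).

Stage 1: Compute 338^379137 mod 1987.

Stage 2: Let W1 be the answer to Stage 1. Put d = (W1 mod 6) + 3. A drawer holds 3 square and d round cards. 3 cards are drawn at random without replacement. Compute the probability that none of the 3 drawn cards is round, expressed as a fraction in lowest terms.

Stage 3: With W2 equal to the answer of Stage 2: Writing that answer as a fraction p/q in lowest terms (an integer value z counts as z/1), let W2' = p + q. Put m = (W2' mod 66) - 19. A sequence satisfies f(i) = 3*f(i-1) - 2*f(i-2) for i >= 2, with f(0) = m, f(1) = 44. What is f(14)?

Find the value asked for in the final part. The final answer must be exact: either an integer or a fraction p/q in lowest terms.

Stage 1: squarings mod 1987: 338^1=338, 338^2=985, 338^4=569, 338^8=1867, 338^16=491, 338^32=654, 338^64=511, 338^128=824, 338^256=1409, 338^512=268, 338^1024=292, 338^2048=1810, 338^4096=1524, 338^8192=1760, 338^16384=1854, 338^32768=1793, 338^65536=1870, 338^131072=1767, 338^262144=712; 338^379137 = 338^1 * 338^256 * 338^2048 * 338^16384 * 338^32768 * 338^65536 * 338^262144 = 27 (mod 1987); answer 27
Stage 2: W1 = 27; d = 6; total draws C(9,3) = 84; favorable C(3,3) = 1; P = 1/84; answer 1/84
Stage 3: W2 = 1/84; threaded value p + q = 85; m = 0; f(2) = 3*(44) - 2*(0) = 132; iterating: f(2)=132, f(3)=308, f(4)=660, f(5)=1364, f(6)=2772, f(7)=5588, f(8)=11220, f(9)=22484, f(10)=45012, f(11)=90068, f(12)=180180, f(13)=360404, f(14)=720852; answer 720852

720852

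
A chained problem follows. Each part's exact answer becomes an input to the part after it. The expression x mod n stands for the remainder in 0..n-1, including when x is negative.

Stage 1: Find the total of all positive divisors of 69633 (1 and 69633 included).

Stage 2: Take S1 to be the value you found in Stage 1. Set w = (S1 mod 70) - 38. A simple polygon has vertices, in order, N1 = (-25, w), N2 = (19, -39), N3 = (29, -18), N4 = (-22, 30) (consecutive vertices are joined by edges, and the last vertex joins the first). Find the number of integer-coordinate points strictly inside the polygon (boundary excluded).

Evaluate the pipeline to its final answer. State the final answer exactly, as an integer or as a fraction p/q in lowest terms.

1860

Stage 1: 69633 = 3^3 * 2579; sigma = (1 + 3 + 9 + 27) * (1 + 2579) = 40 * 2580 = 103200; answer 103200
Stage 2: S1 = 103200; w = -18; cross terms: (-25*-39 - 19*-18)=1317, (19*-18 - 29*-39)=789, (29*30 - -22*-18)=474, (-22*-18 - -25*30)=1146; twice the area = |3726| = 3726; area = 1863; boundary points = 1 + 1 + 3 + 3 = 8; strictly interior points = area - boundary/2 + 1 = 1860; answer 1860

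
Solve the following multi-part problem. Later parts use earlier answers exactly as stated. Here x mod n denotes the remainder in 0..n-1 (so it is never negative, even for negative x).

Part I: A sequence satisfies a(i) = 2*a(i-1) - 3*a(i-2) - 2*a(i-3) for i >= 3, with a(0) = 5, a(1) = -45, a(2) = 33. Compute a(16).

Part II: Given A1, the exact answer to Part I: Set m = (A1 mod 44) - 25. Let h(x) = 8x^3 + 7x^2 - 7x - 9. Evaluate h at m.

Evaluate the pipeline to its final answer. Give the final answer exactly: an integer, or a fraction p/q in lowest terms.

Part I: a(3) = 2*(33) - 3*(-45) - 2*(5) = 191; iterating: a(3)=191, a(4)=373, a(5)=107, a(6)=-1287, a(7)=-3641, a(8)=-3635, a(9)=6227, a(10)=30641, a(11)=49871, a(12)=-4635, a(13)=-220165, a(14)=-526167, a(15)=-382569, a(16)=1253693; answer 1253693
Part II: A1 = 1253693; m = -24; 8*(-24)^3 + 7*(-24)^2 - 7*(-24)^1 - 9 = (-110592) + (4032) + (168) + (-9) = -106401; answer -106401

-106401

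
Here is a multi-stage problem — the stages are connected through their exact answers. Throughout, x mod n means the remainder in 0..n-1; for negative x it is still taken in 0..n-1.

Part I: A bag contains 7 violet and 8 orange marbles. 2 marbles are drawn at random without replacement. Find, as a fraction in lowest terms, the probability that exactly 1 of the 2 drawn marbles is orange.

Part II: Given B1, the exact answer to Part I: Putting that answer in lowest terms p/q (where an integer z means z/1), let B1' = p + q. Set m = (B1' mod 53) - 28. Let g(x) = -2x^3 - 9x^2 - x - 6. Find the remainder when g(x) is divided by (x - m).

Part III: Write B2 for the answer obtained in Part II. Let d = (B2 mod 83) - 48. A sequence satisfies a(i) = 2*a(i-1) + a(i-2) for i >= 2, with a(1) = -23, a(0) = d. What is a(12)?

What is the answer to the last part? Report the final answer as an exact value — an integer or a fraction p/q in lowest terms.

Part I: total draws C(15,2) = 105; favorable C(8,1)*C(7,1) = 56; P = 8/15; answer 8/15
Part II: B1 = 8/15; threaded value p + q = 23; m = -5; remainder = value at the root: -2*(-5)^3 - 9*(-5)^2 - 1*(-5)^1 - 6 = (250) + (-225) + (5) + (-6) = 24; answer 24
Part III: B2 = 24; d = -24; a(2) = 2*(-23) + 1*(-24) = -70; iterating: a(2)=-70, a(3)=-163, a(4)=-396, a(5)=-955, a(6)=-2306, a(7)=-5567, a(8)=-13440, a(9)=-32447, a(10)=-78334, a(11)=-189115, a(12)=-456564; answer -456564

-456564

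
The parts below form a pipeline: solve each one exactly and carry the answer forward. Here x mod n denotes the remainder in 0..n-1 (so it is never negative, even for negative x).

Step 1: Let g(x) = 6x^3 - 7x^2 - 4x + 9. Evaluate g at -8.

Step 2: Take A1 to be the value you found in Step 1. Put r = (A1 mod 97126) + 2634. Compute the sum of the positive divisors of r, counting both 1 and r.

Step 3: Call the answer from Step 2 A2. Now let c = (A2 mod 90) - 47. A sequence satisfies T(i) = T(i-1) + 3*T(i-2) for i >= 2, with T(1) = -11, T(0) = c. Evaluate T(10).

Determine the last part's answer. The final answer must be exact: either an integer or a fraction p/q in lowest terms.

Step 1: 6*(-8)^3 - 7*(-8)^2 - 4*(-8)^1 + 9 = (-3072) + (-448) + (32) + (9) = -3479; answer -3479
Step 2: A1 = -3479; r = 96281; 96281 is prime, so its only divisors are 1 and 96281; sigma = 1 + 96281 = 96282; answer 96282
Step 3: A2 = 96282; c = 25; T(2) = 1*(-11) + 3*(25) = 64; iterating: T(2)=64, T(3)=31, T(4)=223, T(5)=316, T(6)=985, T(7)=1933, T(8)=4888, T(9)=10687, T(10)=25351; answer 25351

25351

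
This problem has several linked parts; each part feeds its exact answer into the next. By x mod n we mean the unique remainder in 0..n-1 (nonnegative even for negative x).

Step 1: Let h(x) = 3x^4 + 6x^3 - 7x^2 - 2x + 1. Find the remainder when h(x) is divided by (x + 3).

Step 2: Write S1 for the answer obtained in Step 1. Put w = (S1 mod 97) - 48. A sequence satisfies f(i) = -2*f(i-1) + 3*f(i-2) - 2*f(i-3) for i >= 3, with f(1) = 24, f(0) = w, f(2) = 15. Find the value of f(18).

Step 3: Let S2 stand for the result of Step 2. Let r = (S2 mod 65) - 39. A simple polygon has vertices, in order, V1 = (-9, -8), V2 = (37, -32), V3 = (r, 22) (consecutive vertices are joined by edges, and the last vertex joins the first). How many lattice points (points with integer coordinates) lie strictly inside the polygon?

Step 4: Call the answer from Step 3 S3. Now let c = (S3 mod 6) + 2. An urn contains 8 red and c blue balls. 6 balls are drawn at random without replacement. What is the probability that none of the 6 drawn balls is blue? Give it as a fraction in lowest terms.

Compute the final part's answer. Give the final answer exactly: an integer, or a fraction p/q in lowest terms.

Step 1: remainder = value at the root: 3*(-3)^4 + 6*(-3)^3 - 7*(-3)^2 - 2*(-3)^1 + 1 = (243) + (-162) + (-63) + (6) + (1) = 25; answer 25
Step 2: S1 = 25; w = -23; f(3) = -2*(15) + 3*(24) - 2*(-23) = 88; iterating: f(3)=88, f(4)=-179, f(5)=592, f(6)=-1897, f(7)=5928, f(8)=-18731, f(9)=59040, f(10)=-186129, f(11)=586840, f(12)=-1850147, f(13)=5833072, f(14)=-18390265, f(15)=57980040, f(16)=-182797019, f(17)=576314688, f(18)=-1816980513; answer -1816980513
Step 3: S2 = -1816980513; r = 3; cross terms: (-9*-32 - 37*-8)=584, (37*22 - 3*-32)=910, (3*-8 - -9*22)=174; twice the area = |1668| = 1668; area = 834; boundary points = 2 + 2 + 6 = 10; strictly interior points = area - boundary/2 + 1 = 830; answer 830
Step 4: S3 = 830; c = 4; total draws C(12,6) = 924; favorable C(8,6) = 28; P = 1/33; answer 1/33

1/33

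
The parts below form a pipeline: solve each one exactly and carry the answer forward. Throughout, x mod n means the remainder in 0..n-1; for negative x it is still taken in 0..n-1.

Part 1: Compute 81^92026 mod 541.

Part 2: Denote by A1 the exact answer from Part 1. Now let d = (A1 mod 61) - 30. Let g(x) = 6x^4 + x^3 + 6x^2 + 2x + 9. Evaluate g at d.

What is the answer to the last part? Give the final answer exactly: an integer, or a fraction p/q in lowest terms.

637677

Part 1: squarings mod 541: 81^1=81, 81^2=69, 81^4=433, 81^8=303, 81^16=380, 81^32=494, 81^64=45, 81^128=402, 81^256=386, 81^512=221, 81^1024=151, 81^2048=79, 81^4096=290, 81^8192=245, 81^16384=515, 81^32768=135, 81^65536=372; 81^92026 = 81^2 * 81^8 * 81^16 * 81^32 * 81^64 * 81^256 * 81^512 * 81^1024 * 81^8192 * 81^16384 * 81^65536 = 170 (mod 541); answer 170
Part 2: A1 = 170; d = 18; 6*(18)^4 + 1*(18)^3 + 6*(18)^2 + 2*(18)^1 + 9 = (629856) + (5832) + (1944) + (36) + (9) = 637677; answer 637677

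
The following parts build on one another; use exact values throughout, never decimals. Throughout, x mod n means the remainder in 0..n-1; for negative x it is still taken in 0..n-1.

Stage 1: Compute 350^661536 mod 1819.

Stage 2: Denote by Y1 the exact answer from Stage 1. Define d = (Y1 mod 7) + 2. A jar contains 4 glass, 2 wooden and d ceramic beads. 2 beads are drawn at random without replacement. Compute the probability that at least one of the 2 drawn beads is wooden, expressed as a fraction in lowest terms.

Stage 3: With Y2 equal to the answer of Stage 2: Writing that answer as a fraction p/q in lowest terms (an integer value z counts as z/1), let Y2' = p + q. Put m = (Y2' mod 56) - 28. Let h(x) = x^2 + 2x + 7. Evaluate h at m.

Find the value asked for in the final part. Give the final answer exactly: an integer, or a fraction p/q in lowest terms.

Stage 1: squarings mod 1819: 350^1=350, 350^2=627, 350^4=225, 350^8=1512, 350^16=1480, 350^32=324, 350^64=1293, 350^128=188, 350^256=783, 350^512=86, 350^1024=120, 350^2048=1667, 350^4096=1276, 350^8192=171, 350^16384=137, 350^32768=579, 350^65536=545, 350^131072=528, 350^262144=477, 350^524288=154; 350^661536 = 350^32 * 350^2048 * 350^4096 * 350^131072 * 350^524288 = 562 (mod 1819); answer 562
Stage 2: Y1 = 562; d = 4; total draws C(10,2) = 45; complement C(8,2) = 28; favorable 45 - 28 = 17; P = 17/45; answer 17/45
Stage 3: Y2 = 17/45; threaded value p + q = 62; m = -22; 1*(-22)^2 + 2*(-22)^1 + 7 = (484) + (-44) + (7) = 447; answer 447

447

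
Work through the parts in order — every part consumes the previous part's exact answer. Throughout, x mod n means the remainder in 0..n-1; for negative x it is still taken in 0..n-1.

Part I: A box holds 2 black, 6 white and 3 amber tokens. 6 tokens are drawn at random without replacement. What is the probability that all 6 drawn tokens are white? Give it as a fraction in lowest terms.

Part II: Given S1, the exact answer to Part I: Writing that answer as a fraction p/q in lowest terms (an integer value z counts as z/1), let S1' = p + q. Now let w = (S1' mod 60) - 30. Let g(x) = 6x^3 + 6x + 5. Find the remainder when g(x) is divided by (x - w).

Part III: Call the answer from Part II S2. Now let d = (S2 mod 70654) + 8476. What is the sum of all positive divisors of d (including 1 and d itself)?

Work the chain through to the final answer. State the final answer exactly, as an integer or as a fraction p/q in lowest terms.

Part I: total draws C(11,6) = 462; favorable C(6,6) = 1; P = 1/462; answer 1/462
Part II: S1 = 1/462; threaded value p + q = 463; w = 13; remainder = value at the root: 6*(13)^3 + 6*(13)^1 + 5 = (13182) + (78) + (5) = 13265; answer 13265
Part III: S2 = 13265; d = 21741; 21741 = 3 * 7247; sigma = (1 + 3) * (1 + 7247) = 4 * 7248 = 28992; answer 28992

28992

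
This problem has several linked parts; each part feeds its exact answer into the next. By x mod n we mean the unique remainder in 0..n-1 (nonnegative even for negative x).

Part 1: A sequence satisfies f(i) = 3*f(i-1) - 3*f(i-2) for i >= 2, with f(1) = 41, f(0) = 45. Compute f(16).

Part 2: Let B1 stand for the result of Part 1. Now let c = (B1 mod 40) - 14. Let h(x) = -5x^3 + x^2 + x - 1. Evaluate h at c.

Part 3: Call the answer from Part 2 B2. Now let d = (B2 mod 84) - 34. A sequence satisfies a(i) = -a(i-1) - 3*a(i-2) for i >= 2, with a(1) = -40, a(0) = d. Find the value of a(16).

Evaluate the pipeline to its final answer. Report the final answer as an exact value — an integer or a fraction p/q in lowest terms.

Part 1: f(2) = 3*(41) - 3*(45) = -12; iterating: f(2)=-12, f(3)=-159, f(4)=-441, f(5)=-846, f(6)=-1215, f(7)=-1107, f(8)=324, f(9)=4293, f(10)=11907, f(11)=22842, f(12)=32805, f(13)=29889, f(14)=-8748, f(15)=-115911, f(16)=-321489; answer -321489
Part 2: B1 = -321489; c = 17; -5*(17)^3 + 1*(17)^2 + 1*(17)^1 - 1 = (-24565) + (289) + (17) + (-1) = -24260; answer -24260
Part 3: B2 = -24260; d = -18; a(2) = -1*(-40) - 3*(-18) = 94; iterating: a(2)=94, a(3)=26, a(4)=-308, a(5)=230, a(6)=694, a(7)=-1384, a(8)=-698, a(9)=4850, a(10)=-2756, a(11)=-11794, a(12)=20062, a(13)=15320, a(14)=-75506, a(15)=29546, a(16)=196972; answer 196972

196972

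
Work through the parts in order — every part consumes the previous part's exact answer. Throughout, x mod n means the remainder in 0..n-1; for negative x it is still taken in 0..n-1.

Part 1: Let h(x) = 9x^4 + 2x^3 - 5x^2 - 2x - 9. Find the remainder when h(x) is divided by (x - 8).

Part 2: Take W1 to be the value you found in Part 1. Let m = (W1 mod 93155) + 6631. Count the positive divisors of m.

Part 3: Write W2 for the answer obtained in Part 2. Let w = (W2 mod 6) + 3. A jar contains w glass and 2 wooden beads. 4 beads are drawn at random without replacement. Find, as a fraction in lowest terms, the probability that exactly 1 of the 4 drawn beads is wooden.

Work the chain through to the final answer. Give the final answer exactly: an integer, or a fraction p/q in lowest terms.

4/7

Part 1: remainder = value at the root: 9*(8)^4 + 2*(8)^3 - 5*(8)^2 - 2*(8)^1 - 9 = (36864) + (1024) + (-320) + (-16) + (-9) = 37543; answer 37543
Part 2: W1 = 37543; m = 44174; 44174 = 2 * 13 * 1699; number of divisors = (1+1) * (1+1) * (1+1) = 8; answer 8
Part 3: W2 = 8; w = 5; total draws C(7,4) = 35; favorable C(2,1)*C(5,3) = 20; P = 4/7; answer 4/7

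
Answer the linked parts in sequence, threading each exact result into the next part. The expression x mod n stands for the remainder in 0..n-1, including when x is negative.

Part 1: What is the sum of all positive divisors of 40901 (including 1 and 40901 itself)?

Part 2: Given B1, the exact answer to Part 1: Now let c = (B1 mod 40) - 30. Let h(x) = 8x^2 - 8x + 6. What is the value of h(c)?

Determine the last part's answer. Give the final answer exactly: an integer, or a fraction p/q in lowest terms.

Part 1: 40901 = 7 * 5843; sigma = (1 + 7) * (1 + 5843) = 8 * 5844 = 46752; answer 46752
Part 2: B1 = 46752; c = 2; 8*(2)^2 - 8*(2)^1 + 6 = (32) + (-16) + (6) = 22; answer 22

22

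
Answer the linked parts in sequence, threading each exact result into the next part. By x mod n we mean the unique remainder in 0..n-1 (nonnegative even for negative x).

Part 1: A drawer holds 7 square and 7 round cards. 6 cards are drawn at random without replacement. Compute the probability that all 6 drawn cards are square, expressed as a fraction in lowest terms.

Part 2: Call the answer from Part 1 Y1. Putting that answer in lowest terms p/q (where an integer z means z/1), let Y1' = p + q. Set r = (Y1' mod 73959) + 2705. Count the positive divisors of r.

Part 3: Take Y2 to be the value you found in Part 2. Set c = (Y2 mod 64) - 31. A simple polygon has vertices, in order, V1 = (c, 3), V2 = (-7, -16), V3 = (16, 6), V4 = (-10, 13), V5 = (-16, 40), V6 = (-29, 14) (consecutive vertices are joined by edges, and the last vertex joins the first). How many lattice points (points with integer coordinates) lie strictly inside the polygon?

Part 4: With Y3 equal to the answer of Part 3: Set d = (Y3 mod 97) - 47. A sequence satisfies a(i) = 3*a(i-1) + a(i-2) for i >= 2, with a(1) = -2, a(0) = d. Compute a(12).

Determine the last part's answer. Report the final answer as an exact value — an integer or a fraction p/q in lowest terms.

Part 1: total draws C(14,6) = 3003; favorable C(7,6) = 7; P = 1/429; answer 1/429
Part 2: Y1 = 1/429; threaded value p + q = 430; r = 3135; 3135 = 3 * 5 * 11 * 19; number of divisors = (1+1) * (1+1) * (1+1) * (1+1) = 16; answer 16
Part 3: Y2 = 16; c = -15; cross terms: (-15*-16 - -7*3)=261, (-7*6 - 16*-16)=214, (16*13 - -10*6)=268, (-10*40 - -16*13)=-192, (-16*14 - -29*40)=936, (-29*3 - -15*14)=123; twice the area = |1610| = 1610; area = 805; boundary points = 1 + 1 + 1 + 3 + 13 + 1 = 20; strictly interior points = area - boundary/2 + 1 = 796; answer 796
Part 4: Y3 = 796; d = -27; a(2) = 3*(-2) + 1*(-27) = -33; iterating: a(2)=-33, a(3)=-101, a(4)=-336, a(5)=-1109, a(6)=-3663, a(7)=-12098, a(8)=-39957, a(9)=-131969, a(10)=-435864, a(11)=-1439561, a(12)=-4754547; answer -4754547

-4754547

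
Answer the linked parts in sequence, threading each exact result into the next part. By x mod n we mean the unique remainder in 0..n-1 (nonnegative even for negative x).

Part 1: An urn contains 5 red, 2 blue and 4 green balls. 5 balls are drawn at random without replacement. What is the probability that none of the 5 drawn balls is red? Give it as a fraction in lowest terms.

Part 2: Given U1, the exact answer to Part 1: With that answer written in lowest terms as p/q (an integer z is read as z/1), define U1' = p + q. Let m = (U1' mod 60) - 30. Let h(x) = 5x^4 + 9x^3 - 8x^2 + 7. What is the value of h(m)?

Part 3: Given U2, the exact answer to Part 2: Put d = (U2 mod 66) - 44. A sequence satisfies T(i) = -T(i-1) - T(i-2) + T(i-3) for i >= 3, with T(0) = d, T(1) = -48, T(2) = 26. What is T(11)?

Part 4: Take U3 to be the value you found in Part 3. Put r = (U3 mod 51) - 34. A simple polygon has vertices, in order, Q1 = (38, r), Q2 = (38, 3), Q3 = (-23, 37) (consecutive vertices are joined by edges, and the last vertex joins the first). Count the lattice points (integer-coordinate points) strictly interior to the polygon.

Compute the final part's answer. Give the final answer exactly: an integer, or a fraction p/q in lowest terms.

390

Part 1: total draws C(11,5) = 462; favorable C(6,5) = 6; P = 1/77; answer 1/77
Part 2: U1 = 1/77; threaded value p + q = 78; m = -12; 5*(-12)^4 + 9*(-12)^3 - 8*(-12)^2 + 7 = (103680) + (-15552) + (-1152) + (7) = 86983; answer 86983
Part 3: U2 = 86983; d = 17; T(3) = -1*(26) - 1*(-48) + 1*(17) = 39; iterating: T(3)=39, T(4)=-113, T(5)=100, T(6)=52, T(7)=-265, T(8)=313, T(9)=4, T(10)=-582, T(11)=891; answer 891
Part 4: U3 = 891; r = -10; cross terms: (38*3 - 38*-10)=494, (38*37 - -23*3)=1475, (-23*-10 - 38*37)=-1176; twice the area = |793| = 793; area = 793/2; boundary points = 13 + 1 + 1 = 15; strictly interior points = area - boundary/2 + 1 = 390; answer 390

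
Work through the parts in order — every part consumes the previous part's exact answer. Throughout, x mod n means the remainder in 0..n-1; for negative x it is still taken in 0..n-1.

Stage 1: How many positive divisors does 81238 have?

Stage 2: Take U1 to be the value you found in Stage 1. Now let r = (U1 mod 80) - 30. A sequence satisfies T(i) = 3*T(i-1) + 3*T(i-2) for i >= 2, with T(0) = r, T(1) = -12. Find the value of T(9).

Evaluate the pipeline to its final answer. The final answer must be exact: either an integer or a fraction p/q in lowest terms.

Stage 1: 81238 = 2 * 151 * 269; number of divisors = (1+1) * (1+1) * (1+1) = 8; answer 8
Stage 2: U1 = 8; r = -22; T(2) = 3*(-12) + 3*(-22) = -102; iterating: T(2)=-102, T(3)=-342, T(4)=-1332, T(5)=-5022, T(6)=-19062, T(7)=-72252, T(8)=-273942, T(9)=-1038582; answer -1038582

-1038582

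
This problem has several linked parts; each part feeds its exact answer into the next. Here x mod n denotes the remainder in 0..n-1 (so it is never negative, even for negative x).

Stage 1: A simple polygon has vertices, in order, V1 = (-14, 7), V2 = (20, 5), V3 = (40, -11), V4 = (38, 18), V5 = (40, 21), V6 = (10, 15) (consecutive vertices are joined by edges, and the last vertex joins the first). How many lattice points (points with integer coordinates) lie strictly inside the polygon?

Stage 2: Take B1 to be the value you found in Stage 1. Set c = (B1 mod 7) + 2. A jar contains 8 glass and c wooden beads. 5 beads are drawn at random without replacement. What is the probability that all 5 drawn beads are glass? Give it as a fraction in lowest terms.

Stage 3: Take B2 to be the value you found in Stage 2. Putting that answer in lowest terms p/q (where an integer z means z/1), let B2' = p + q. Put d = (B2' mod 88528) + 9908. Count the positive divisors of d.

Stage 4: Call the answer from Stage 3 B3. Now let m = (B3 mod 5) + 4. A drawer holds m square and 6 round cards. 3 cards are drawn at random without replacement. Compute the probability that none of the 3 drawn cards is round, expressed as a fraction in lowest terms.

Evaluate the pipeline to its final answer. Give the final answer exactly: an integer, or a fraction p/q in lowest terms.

35/286

Stage 1: cross terms: (-14*5 - 20*7)=-210, (20*-11 - 40*5)=-420, (40*18 - 38*-11)=1138, (38*21 - 40*18)=78, (40*15 - 10*21)=390, (10*7 - -14*15)=280; twice the area = |1256| = 1256; area = 628; boundary points = 2 + 4 + 1 + 1 + 6 + 8 = 22; strictly interior points = area - boundary/2 + 1 = 618; answer 618
Stage 2: B1 = 618; c = 4; total draws C(12,5) = 792; favorable C(8,5) = 56; P = 7/99; answer 7/99
Stage 3: B2 = 7/99; threaded value p + q = 106; d = 10014; 10014 = 2 * 3 * 1669; number of divisors = (1+1) * (1+1) * (1+1) = 8; answer 8
Stage 4: B3 = 8; m = 7; total draws C(13,3) = 286; favorable C(7,3) = 35; P = 35/286; answer 35/286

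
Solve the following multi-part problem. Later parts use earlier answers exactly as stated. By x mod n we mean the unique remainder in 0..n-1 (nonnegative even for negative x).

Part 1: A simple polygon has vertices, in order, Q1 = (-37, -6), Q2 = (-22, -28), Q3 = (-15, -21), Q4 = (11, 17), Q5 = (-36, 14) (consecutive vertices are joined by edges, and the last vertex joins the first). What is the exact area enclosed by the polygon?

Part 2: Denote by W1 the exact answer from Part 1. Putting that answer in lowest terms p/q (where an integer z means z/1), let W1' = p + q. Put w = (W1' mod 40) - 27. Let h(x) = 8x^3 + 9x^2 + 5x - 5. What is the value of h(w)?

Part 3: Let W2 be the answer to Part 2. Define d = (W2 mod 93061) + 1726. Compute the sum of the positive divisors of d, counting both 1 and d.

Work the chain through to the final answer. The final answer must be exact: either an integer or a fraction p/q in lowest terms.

Part 1: cross terms: (-37*-28 - -22*-6)=904, (-22*-21 - -15*-28)=42, (-15*17 - 11*-21)=-24, (11*14 - -36*17)=766, (-36*-6 - -37*14)=734; twice the area = |2422| = 2422; area = 1211; answer 1211
Part 2: W1 = 1211; threaded value p + q = 1212; w = -15; 8*(-15)^3 + 9*(-15)^2 + 5*(-15)^1 - 5 = (-27000) + (2025) + (-75) + (-5) = -25055; answer -25055
Part 3: W2 = -25055; d = 69732; 69732 = 2^2 * 3^2 * 13 * 149; sigma = (1 + 2 + 4) * (1 + 3 + 9) * (1 + 13) * (1 + 149) = 7 * 13 * 14 * 150 = 191100; answer 191100

191100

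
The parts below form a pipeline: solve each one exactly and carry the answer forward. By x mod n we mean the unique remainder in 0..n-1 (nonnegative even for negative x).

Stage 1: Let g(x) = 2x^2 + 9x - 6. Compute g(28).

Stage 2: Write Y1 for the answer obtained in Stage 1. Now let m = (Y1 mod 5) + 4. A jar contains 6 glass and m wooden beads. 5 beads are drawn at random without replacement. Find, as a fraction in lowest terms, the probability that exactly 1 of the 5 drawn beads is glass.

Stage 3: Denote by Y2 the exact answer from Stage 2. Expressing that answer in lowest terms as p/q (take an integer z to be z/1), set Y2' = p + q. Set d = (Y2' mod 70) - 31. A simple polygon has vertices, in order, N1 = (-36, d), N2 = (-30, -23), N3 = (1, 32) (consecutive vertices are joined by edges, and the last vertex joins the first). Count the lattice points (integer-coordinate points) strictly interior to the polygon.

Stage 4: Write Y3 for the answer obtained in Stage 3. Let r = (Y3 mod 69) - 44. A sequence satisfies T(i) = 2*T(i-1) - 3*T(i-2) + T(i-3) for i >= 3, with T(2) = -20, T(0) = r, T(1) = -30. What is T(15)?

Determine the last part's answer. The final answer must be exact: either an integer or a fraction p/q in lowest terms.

538

Stage 1: 2*(28)^2 + 9*(28)^1 - 6 = (1568) + (252) + (-6) = 1814; answer 1814
Stage 2: Y1 = 1814; m = 8; total draws C(14,5) = 2002; favorable C(6,1)*C(8,4) = 420; P = 30/143; answer 30/143
Stage 3: Y2 = 30/143; threaded value p + q = 173; d = 2; cross terms: (-36*-23 - -30*2)=888, (-30*32 - 1*-23)=-937, (1*2 - -36*32)=1154; twice the area = |1105| = 1105; area = 1105/2; boundary points = 1 + 1 + 1 = 3; strictly interior points = area - boundary/2 + 1 = 552; answer 552
Stage 4: Y3 = 552; r = -44; T(3) = 2*(-20) - 3*(-30) + 1*(-44) = 6; iterating: T(3)=6, T(4)=42, T(5)=46, T(6)=-28, T(7)=-152, T(8)=-174, T(9)=80, T(10)=530, T(11)=646, T(12)=-218, T(13)=-1844, T(14)=-2388, T(15)=538; answer 538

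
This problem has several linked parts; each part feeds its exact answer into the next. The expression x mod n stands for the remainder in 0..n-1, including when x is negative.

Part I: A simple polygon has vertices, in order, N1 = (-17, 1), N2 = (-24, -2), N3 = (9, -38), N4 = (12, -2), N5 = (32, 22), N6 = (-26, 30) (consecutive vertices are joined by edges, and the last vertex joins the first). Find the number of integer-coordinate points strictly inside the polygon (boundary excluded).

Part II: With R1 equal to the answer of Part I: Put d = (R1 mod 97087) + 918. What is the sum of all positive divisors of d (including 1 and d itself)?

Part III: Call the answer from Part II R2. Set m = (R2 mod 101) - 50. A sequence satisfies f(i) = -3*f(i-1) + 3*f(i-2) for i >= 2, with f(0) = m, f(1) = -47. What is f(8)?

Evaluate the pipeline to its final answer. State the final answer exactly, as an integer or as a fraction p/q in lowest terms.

592596

Part I: cross terms: (-17*-2 - -24*1)=58, (-24*-38 - 9*-2)=930, (9*-2 - 12*-38)=438, (12*22 - 32*-2)=328, (32*30 - -26*22)=1532, (-26*1 - -17*30)=484; twice the area = |3770| = 3770; area = 1885; boundary points = 1 + 3 + 3 + 4 + 2 + 1 = 14; strictly interior points = area - boundary/2 + 1 = 1879; answer 1879
Part II: R1 = 1879; d = 2797; 2797 is prime, so its only divisors are 1 and 2797; sigma = 1 + 2797 = 2798; answer 2798
Part III: R2 = 2798; m = 21; f(2) = -3*(-47) + 3*(21) = 204; iterating: f(2)=204, f(3)=-753, f(4)=2871, f(5)=-10872, f(6)=41229, f(7)=-156303, f(8)=592596; answer 592596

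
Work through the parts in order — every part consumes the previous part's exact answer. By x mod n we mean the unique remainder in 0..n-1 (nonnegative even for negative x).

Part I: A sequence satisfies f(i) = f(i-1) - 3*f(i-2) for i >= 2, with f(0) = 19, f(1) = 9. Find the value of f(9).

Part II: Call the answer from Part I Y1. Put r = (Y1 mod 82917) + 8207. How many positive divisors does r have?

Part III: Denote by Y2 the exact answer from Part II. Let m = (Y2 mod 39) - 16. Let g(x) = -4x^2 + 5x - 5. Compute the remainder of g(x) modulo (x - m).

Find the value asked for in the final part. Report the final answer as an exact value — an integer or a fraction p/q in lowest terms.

-31

Part I: f(2) = 1*(9) - 3*(19) = -48; iterating: f(2)=-48, f(3)=-75, f(4)=69, f(5)=294, f(6)=87, f(7)=-795, f(8)=-1056, f(9)=1329; answer 1329
Part II: Y1 = 1329; r = 9536; 9536 = 2^6 * 149; number of divisors = (6+1) * (1+1) = 14; answer 14
Part III: Y2 = 14; m = -2; remainder = value at the root: -4*(-2)^2 + 5*(-2)^1 - 5 = (-16) + (-10) + (-5) = -31; answer -31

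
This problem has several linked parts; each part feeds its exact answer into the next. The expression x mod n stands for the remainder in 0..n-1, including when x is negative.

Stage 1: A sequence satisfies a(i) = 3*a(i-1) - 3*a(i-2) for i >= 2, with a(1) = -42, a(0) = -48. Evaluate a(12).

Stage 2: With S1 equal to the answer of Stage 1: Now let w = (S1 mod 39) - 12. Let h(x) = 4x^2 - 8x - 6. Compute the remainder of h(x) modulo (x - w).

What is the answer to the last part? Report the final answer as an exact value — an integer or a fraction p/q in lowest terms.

Stage 1: a(2) = 3*(-42) - 3*(-48) = 18; iterating: a(2)=18, a(3)=180, a(4)=486, a(5)=918, a(6)=1296, a(7)=1134, a(8)=-486, a(9)=-4860, a(10)=-13122, a(11)=-24786, a(12)=-34992; answer -34992
Stage 2: S1 = -34992; w = 18; remainder = value at the root: 4*(18)^2 - 8*(18)^1 - 6 = (1296) + (-144) + (-6) = 1146; answer 1146

1146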